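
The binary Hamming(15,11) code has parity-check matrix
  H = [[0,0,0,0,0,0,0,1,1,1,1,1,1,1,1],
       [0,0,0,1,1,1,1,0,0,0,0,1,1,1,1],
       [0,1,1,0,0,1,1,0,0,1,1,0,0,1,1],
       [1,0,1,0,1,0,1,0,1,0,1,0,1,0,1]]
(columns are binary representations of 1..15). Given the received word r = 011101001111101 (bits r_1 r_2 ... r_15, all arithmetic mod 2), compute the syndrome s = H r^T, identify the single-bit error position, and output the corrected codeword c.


s = (0, 1, 0, 1)^T, error position = 5, corrected codeword c = 011111001111101

Compute s = H r^T mod 2 one row at a time:
  s_1 = 0 + 1 + 1 + 1 + 1 + 1 + 0 + 1 = 6 ≡ 0 (mod 2).
  s_2 = 1 + 0 + 1 + 0 + 1 + 1 + 0 + 1 = 5 ≡ 1 (mod 2).
  s_3 = 1 + 1 + 1 + 0 + 1 + 1 + 0 + 1 = 6 ≡ 0 (mod 2).
  s_4 = 0 + 1 + 0 + 0 + 1 + 1 + 1 + 1 = 5 ≡ 1 (mod 2).
s = (0, 1, 0, 1)^T — this equals column 5 of H (binary 0101), so error is at position 5.
Correct: flip bit 5 of r = 011101001111101 to get c = 011111001111101.


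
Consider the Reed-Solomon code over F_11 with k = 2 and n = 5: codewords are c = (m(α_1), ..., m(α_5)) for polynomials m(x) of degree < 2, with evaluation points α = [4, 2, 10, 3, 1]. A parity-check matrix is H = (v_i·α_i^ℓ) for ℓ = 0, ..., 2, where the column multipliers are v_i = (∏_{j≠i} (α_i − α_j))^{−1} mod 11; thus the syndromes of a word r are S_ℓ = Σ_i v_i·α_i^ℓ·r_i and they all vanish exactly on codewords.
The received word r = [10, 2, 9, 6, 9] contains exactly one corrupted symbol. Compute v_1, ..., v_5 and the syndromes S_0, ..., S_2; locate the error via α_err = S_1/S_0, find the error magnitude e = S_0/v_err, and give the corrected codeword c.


S = (3, 8, 3), error at position 3, error magnitude e = 8, c = [10, 2, 1, 6, 9].

Step 1: column multipliers v_i = (∏_{j≠i}(α_i − α_j))^{−1} mod 11.
  i = 1 (α = 4): (4−2)(4−10)(4−3)(4−1) = 2·(−6)·1·3 = −36 ≡ 8, so v_1 = 8^{−1} = 7 (mod 11).
  i = 2 (α = 2): (2−4)(2−10)(2−3)(2−1) = (−2)·(−8)·(−1)·1 = −16 ≡ 6, so v_2 = 6^{−1} = 2 (mod 11).
  i = 3 (α = 10): (10−4)(10−2)(10−3)(10−1) = 6·8·7·9 = 3024 ≡ 10, so v_3 = 10^{−1} = 10 (mod 11).
  i = 4 (α = 3): (3−4)(3−2)(3−10)(3−1) = (−1)·1·(−7)·2 = 14 ≡ 3, so v_4 = 3^{−1} = 4 (mod 11).
  i = 5 (α = 1): (1−4)(1−2)(1−10)(1−3) = (−3)·(−1)·(−9)·(−2) = 54 ≡ 10, so v_5 = 10^{−1} = 10 (mod 11).
  v = [7, 2, 10, 4, 10].
Step 2: syndromes of r = [10, 2, 9, 6, 9] (all sums mod 11).
  S_0 = Σ v_i r_i = 7·10 + 2·2 + 10·9 + 4·6 + 10·9 = 278 ≡ 3.
  S_1 = Σ v_i α_i r_i = 7·4·10 + 2·2·2 + 10·10·9 + 4·3·6 + 10·1·9 = 1350 ≡ 8.
  α_i^2 mod 11 = [5, 4, 1, 9, 1].
  S_2 = Σ v_i α_i^2 r_i = 7·5·10 + 2·4·2 + 10·1·9 + 4·9·6 + 10·1·9 = 762 ≡ 3.
  S = (3, 8, 3) ≠ 0, so r is not a codeword (an error is present).
Step 3: locate the error. For a single error e at position i, S_ℓ = v_i·e·α_i^ℓ, so α_err = S_1/S_0.
  S_0^{−1} = 3^{−1} = 4 (mod 11), so α_err = 8·4 = 32 ≡ 10 = α_3. Error position i = 3.
  Consistency check: S_2/S_1 = 3·7 = 21 ≡ 10 = α_err ✓ (single-error assumption holds).
Step 4: error magnitude e = S_0/v_3 = S_0·∏_{j≠3}(α_3 − α_j) = 3·10 = 30 ≡ 8 (mod 11).
Step 5: correct position 3: c_3 = r_3 − e = 9 − 8 ≡ 1 (mod 11). Hence c = [10, 2, 1, 6, 9].
  Check: interpolating c through the α_i gives m(x) = 5 + 4·x (degree < 2) with m(α_i) = c_i for every i, so c is indeed a codeword.


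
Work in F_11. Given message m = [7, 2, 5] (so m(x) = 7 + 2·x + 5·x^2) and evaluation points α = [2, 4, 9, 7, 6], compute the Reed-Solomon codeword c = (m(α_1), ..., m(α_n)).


c = [9, 7, 1, 2, 1]

Message polynomial: m(x) = 7 + 2·x + 5·x^2 (mod 11).
For each evaluation point α_i, compute m(α_i) mod 11:
  α_1 = 2: Horner steps 5 → 1 → 9, so m(2) = 9.
  α_2 = 4: Horner steps 5 → 0 → 7, so m(4) = 7.
  α_3 = 9: Horner steps 5 → 3 → 1, so m(9) = 1.
  α_4 = 7: Horner steps 5 → 4 → 2, so m(7) = 2.
  α_5 = 6: Horner steps 5 → 10 → 1, so m(6) = 1.
Codeword c = [9, 7, 1, 2, 1] ∈ F_11^5.


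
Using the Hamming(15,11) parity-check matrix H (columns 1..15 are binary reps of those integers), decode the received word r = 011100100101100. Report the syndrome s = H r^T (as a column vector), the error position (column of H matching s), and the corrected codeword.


s = (1, 0, 0, 1)^T, error position = 9, corrected codeword c = 011100101101100

Compute s = H r^T mod 2 one row at a time:
  s_1 = 0 + 0 + 1 + 0 + 1 + 1 + 0 + 0 = 3 ≡ 1 (mod 2).
  s_2 = 1 + 0 + 0 + 1 + 1 + 1 + 0 + 0 = 4 ≡ 0 (mod 2).
  s_3 = 1 + 1 + 0 + 1 + 1 + 0 + 0 + 0 = 4 ≡ 0 (mod 2).
  s_4 = 0 + 1 + 0 + 1 + 0 + 0 + 1 + 0 = 3 ≡ 1 (mod 2).
s = (1, 0, 0, 1)^T — this equals column 9 of H (binary 1001), so error is at position 9.
Correct: flip bit 9 of r = 011100100101100 to get c = 011100101101100.


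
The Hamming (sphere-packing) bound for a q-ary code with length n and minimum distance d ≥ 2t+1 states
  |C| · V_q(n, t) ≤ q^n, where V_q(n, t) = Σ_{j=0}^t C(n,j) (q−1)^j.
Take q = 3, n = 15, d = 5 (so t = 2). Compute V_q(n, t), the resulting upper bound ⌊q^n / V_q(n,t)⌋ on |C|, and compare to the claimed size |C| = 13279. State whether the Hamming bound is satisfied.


V_q(n, t) = 451, q^n = 14348907, Hamming bound = 31815, |C| = 13279 ≤ bound (satisfied).

Step 1: Compute V_q(n, t) = Σ_{j=0}^2 C(n, j) (q−1)^j.
  j = 0: C(15,0)·(2)^0 = 1·1 = 1.
  j = 1: C(15,1)·(2)^1 = 15·2 = 30.
  j = 2: C(15,2)·(2)^2 = 105·4 = 420.
  V_q(n, t) = 1 + 30 + 420 = 451.
Step 2: q^n = 3^15 = 14348907.
Step 3: Hamming bound ⌊q^n / V_q(n,t)⌋ = ⌊14348907/451⌋ = 31815.
Step 4: Compare |C| = 13279 to 31815: satisfied.
The claimed |C| lies below the Hamming bound.


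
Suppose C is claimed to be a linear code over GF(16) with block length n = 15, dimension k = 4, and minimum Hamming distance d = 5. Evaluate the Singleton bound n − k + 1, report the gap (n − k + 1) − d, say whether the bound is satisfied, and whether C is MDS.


Singleton RHS = n − k + 1 = 12, slack = 7, bound satisfied, not MDS.

Singleton bound: d ≤ n − k + 1.
Here n = 15, k = 4, so n − k + 1 = 12.
Given d = 5, check d ≤ 12: YES.
Slack = (n − k + 1) − d = 7.
The code is NOT MDS (slack = 7 > 0).
Description: the claimed parameters are [15, 4, 5]_16; such a code would be non-MDS.


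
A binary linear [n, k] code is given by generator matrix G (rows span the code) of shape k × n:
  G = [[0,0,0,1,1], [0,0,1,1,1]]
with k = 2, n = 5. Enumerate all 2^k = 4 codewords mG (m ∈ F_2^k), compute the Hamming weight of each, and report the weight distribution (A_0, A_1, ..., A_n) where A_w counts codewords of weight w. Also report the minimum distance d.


Weight distribution: A_0 = 1, A_1 = 1, A_2 = 1, A_3 = 1. Minimum distance d = 1.

Enumerate all 2^2 = 4 messages m ∈ F_2^2.
For each, compute codeword c = mG in F_2^5, then tally its weight.
  m = 00 → c = 00000, weight = 0.
  m = 10 → c = 00011, weight = 2.
  m = 01 → c = 00111, weight = 3.
  m = 11 → c = 00100, weight = 1.
Tally weights:
  weight 0: 1 codewords.
  weight 1: 1 codewords.
  weight 2: 1 codewords.
  weight 3: 1 codewords.
Minimum distance d = smallest w > 0 with A_w > 0 = 1.
Sanity: Σ A_w = 4 = 2^2 = 4 ✓.


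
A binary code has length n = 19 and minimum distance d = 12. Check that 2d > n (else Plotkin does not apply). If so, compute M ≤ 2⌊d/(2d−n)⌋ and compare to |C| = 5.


Plotkin bound M ≤ 4; given |C| = 5 > bound (violated).

Check applicability: 2d = 24, n = 19.
2d − n = 5 > 0, so Plotkin applies.
Compute d/(2d−n) = 12/5 ≈ 2.4000.
⌊d/(2d−n)⌋ = 2.
Plotkin bound: M ≤ 2·2 = 4.
Given |C| = 5, check: VIOLATED.
This |C| is above the Plotkin bound, so no binary code with n = 19, d = 12 and 5 codewords exists.


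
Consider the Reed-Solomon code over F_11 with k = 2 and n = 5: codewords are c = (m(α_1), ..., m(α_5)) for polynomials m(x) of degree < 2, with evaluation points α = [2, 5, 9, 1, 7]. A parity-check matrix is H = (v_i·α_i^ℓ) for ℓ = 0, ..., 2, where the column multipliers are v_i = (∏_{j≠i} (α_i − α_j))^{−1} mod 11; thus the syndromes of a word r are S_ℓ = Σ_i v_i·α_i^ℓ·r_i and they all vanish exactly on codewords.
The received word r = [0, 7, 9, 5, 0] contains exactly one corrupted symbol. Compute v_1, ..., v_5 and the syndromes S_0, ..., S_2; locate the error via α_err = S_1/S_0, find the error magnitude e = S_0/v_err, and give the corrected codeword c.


S = (3, 10, 4), error at position 5, error magnitude e = 3, c = [0, 7, 9, 5, 8].

Step 1: column multipliers v_i = (∏_{j≠i}(α_i − α_j))^{−1} mod 11.
  i = 1 (α = 2): (2−5)(2−9)(2−1)(2−7) = (−3)·(−7)·1·(−5) = −105 ≡ 5, so v_1 = 5^{−1} = 9 (mod 11).
  i = 2 (α = 5): (5−2)(5−9)(5−1)(5−7) = 3·(−4)·4·(−2) = 96 ≡ 8, so v_2 = 8^{−1} = 7 (mod 11).
  i = 3 (α = 9): (9−2)(9−5)(9−1)(9−7) = 7·4·8·2 = 448 ≡ 8, so v_3 = 8^{−1} = 7 (mod 11).
  i = 4 (α = 1): (1−2)(1−5)(1−9)(1−7) = (−1)·(−4)·(−8)·(−6) = 192 ≡ 5, so v_4 = 5^{−1} = 9 (mod 11).
  i = 5 (α = 7): (7−2)(7−5)(7−9)(7−1) = 5·2·(−2)·6 = −120 ≡ 1, so v_5 = 1^{−1} = 1 (mod 11).
  v = [9, 7, 7, 9, 1].
Step 2: syndromes of r = [0, 7, 9, 5, 0] (all sums mod 11).
  S_0 = Σ v_i r_i = 9·0 + 7·7 + 7·9 + 9·5 + 1·0 = 157 ≡ 3.
  S_1 = Σ v_i α_i r_i = 9·2·0 + 7·5·7 + 7·9·9 + 9·1·5 + 1·7·0 = 857 ≡ 10.
  α_i^2 mod 11 = [4, 3, 4, 1, 5].
  S_2 = Σ v_i α_i^2 r_i = 9·4·0 + 7·3·7 + 7·4·9 + 9·1·5 + 1·5·0 = 444 ≡ 4.
  S = (3, 10, 4) ≠ 0, so r is not a codeword (an error is present).
Step 3: locate the error. For a single error e at position i, S_ℓ = v_i·e·α_i^ℓ, so α_err = S_1/S_0.
  S_0^{−1} = 3^{−1} = 4 (mod 11), so α_err = 10·4 = 40 ≡ 7 = α_5. Error position i = 5.
  Consistency check: S_2/S_1 = 4·10 = 40 ≡ 7 = α_err ✓ (single-error assumption holds).
Step 4: error magnitude e = S_0/v_5 = S_0·∏_{j≠5}(α_5 − α_j) = 3·1 = 3 ≡ 3 (mod 11).
Step 5: correct position 5: c_5 = r_5 − e = 0 − 3 ≡ 8 (mod 11). Hence c = [0, 7, 9, 5, 8].
  Check: interpolating c through the α_i gives m(x) = 10 + 6·x (degree < 2) with m(α_i) = c_i for every i, so c is indeed a codeword.


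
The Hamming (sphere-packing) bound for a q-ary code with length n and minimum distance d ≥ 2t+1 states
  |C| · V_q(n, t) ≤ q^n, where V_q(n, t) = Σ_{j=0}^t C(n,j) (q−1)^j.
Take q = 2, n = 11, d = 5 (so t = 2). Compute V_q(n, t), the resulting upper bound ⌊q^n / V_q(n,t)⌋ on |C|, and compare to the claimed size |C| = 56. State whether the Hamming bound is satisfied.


V_q(n, t) = 67, q^n = 2048, Hamming bound = 30, |C| = 56 > bound (violated).

Step 1: Compute V_q(n, t) = Σ_{j=0}^2 C(n, j) (q−1)^j.
  j = 0: C(11,0)·(1)^0 = 1·1 = 1.
  j = 1: C(11,1)·(1)^1 = 11·1 = 11.
  j = 2: C(11,2)·(1)^2 = 55·1 = 55.
  V_q(n, t) = 1 + 11 + 55 = 67.
Step 2: q^n = 2^11 = 2048.
Step 3: Hamming bound ⌊q^n / V_q(n,t)⌋ = ⌊2048/67⌋ = 30.
Step 4: Compare |C| = 56 to 30: violated.
The claimed |C| lies above the Hamming bound, so no 2-ary code of length 11 with d ≥ 5 can have 56 codewords.


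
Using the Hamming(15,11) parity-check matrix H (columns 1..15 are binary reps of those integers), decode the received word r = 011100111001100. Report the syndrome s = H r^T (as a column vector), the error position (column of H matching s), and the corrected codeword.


s = (0, 0, 1, 0)^T, error position = 2, corrected codeword c = 001100111001100

Compute s = H r^T mod 2 one row at a time:
  s_1 = 1 + 1 + 0 + 0 + 1 + 1 + 0 + 0 = 4 ≡ 0 (mod 2).
  s_2 = 1 + 0 + 0 + 1 + 1 + 1 + 0 + 0 = 4 ≡ 0 (mod 2).
  s_3 = 1 + 1 + 0 + 1 + 0 + 0 + 0 + 0 = 3 ≡ 1 (mod 2).
  s_4 = 0 + 1 + 0 + 1 + 1 + 0 + 1 + 0 = 4 ≡ 0 (mod 2).
s = (0, 0, 1, 0)^T — this equals column 2 of H (binary 0010), so error is at position 2.
Correct: flip bit 2 of r = 011100111001100 to get c = 001100111001100.


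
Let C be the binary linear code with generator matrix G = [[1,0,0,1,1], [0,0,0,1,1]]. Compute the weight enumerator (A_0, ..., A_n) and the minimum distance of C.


Weight distribution: A_0 = 1, A_1 = 1, A_2 = 1, A_3 = 1. Minimum distance d = 1.

Enumerate all 2^2 = 4 messages m ∈ F_2^2.
For each, compute codeword c = mG in F_2^5, then tally its weight.
  m = 00 → c = 00000, weight = 0.
  m = 10 → c = 10011, weight = 3.
  m = 01 → c = 00011, weight = 2.
  m = 11 → c = 10000, weight = 1.
Tally weights:
  weight 0: 1 codewords.
  weight 1: 1 codewords.
  weight 2: 1 codewords.
  weight 3: 1 codewords.
Minimum distance d = smallest w > 0 with A_w > 0 = 1.
Sanity: Σ A_w = 4 = 2^2 = 4 ✓.


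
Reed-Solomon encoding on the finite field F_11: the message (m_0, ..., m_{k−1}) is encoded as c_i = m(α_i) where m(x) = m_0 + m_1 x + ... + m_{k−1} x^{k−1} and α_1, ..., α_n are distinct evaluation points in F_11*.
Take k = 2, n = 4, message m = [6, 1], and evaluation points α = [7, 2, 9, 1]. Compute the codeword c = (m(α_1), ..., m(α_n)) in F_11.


c = [2, 8, 4, 7]

Message polynomial: m(x) = 6 + 1·x (mod 11).
For each evaluation point α_i, compute m(α_i) mod 11:
  α_1 = 7: Horner steps 1 → 2, so m(7) = 2.
  α_2 = 2: Horner steps 1 → 8, so m(2) = 8.
  α_3 = 9: Horner steps 1 → 4, so m(9) = 4.
  α_4 = 1: Horner steps 1 → 7, so m(1) = 7.
Codeword c = [2, 8, 4, 7] ∈ F_11^4.


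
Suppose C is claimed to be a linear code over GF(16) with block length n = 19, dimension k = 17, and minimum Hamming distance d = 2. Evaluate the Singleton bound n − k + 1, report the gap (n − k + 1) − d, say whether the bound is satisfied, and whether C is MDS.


Singleton RHS = n − k + 1 = 3, slack = 1, bound satisfied, not MDS.

Singleton bound: d ≤ n − k + 1.
Here n = 19, k = 17, so n − k + 1 = 3.
Given d = 2, check d ≤ 3: YES.
Slack = (n − k + 1) − d = 1.
The code is NOT MDS (slack = 1 > 0).
Description: the claimed parameters are [19, 17, 2]_16; such a code would be non-MDS.


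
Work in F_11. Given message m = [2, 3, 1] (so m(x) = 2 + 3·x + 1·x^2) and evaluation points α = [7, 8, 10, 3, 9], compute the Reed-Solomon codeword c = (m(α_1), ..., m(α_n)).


c = [6, 2, 0, 9, 0]

Message polynomial: m(x) = 2 + 3·x + 1·x^2 (mod 11).
For each evaluation point α_i, compute m(α_i) mod 11:
  α_1 = 7: Horner steps 1 → 10 → 6, so m(7) = 6.
  α_2 = 8: Horner steps 1 → 0 → 2, so m(8) = 2.
  α_3 = 10: Horner steps 1 → 2 → 0, so m(10) = 0.
  α_4 = 3: Horner steps 1 → 6 → 9, so m(3) = 9.
  α_5 = 9: Horner steps 1 → 1 → 0, so m(9) = 0.
Codeword c = [6, 2, 0, 9, 0] ∈ F_11^5.


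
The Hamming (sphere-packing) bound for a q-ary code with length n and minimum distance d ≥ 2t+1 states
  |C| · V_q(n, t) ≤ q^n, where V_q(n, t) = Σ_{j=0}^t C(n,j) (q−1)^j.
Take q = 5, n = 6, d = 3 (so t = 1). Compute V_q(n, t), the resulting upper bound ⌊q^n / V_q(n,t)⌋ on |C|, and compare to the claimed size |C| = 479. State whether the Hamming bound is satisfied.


V_q(n, t) = 25, q^n = 15625, Hamming bound = 625, |C| = 479 ≤ bound (satisfied).

Step 1: Compute V_q(n, t) = Σ_{j=0}^1 C(n, j) (q−1)^j.
  j = 0: C(6,0)·(4)^0 = 1·1 = 1.
  j = 1: C(6,1)·(4)^1 = 6·4 = 24.
  V_q(n, t) = 1 + 24 = 25.
Step 2: q^n = 5^6 = 15625.
Step 3: Hamming bound ⌊q^n / V_q(n,t)⌋ = ⌊15625/25⌋ = 625.
Step 4: Compare |C| = 479 to 625: satisfied.
The claimed |C| lies below the Hamming bound.


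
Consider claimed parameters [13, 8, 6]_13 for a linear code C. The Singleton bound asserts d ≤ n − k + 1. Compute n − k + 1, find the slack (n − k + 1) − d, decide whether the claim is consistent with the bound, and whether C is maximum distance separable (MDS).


Singleton RHS = n − k + 1 = 6, slack = 0, bound satisfied, MDS.

Singleton bound: d ≤ n − k + 1.
Here n = 13, k = 8, so n − k + 1 = 6.
Given d = 6, check d ≤ 6: YES.
Slack = (n − k + 1) − d = 0.
The code is MDS (slack = 0).
Description: the claimed parameters are [13, 8, 6]_13; such a code would be MDS (meets Singleton bound).


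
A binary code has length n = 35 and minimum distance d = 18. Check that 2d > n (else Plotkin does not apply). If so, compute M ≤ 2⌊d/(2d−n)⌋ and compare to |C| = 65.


Plotkin bound M ≤ 36; given |C| = 65 > bound (violated).

Check applicability: 2d = 36, n = 35.
2d − n = 1 > 0, so Plotkin applies.
Compute d/(2d−n) = 18/1 ≈ 18.0000.
⌊d/(2d−n)⌋ = 18.
Plotkin bound: M ≤ 2·18 = 36.
Given |C| = 65, check: VIOLATED.
This |C| is above the Plotkin bound, so no binary code with n = 35, d = 18 and 65 codewords exists.


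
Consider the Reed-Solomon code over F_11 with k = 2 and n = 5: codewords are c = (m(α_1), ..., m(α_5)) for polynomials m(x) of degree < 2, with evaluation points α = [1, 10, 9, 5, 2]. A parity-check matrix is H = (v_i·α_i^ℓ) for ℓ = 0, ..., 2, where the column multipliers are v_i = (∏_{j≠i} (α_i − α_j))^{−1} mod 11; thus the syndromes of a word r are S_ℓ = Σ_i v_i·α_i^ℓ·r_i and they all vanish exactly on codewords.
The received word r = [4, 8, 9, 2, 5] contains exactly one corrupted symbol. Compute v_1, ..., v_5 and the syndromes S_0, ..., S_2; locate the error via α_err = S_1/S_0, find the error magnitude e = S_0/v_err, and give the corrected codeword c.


S = (10, 10, 10), error at position 1, error magnitude e = 9, c = [6, 8, 9, 2, 5].

Step 1: column multipliers v_i = (∏_{j≠i}(α_i − α_j))^{−1} mod 11.
  i = 1 (α = 1): (1−10)(1−9)(1−5)(1−2) = (−9)·(−8)·(−4)·(−1) = 288 ≡ 2, so v_1 = 2^{−1} = 6 (mod 11).
  i = 2 (α = 10): (10−1)(10−9)(10−5)(10−2) = 9·1·5·8 = 360 ≡ 8, so v_2 = 8^{−1} = 7 (mod 11).
  i = 3 (α = 9): (9−1)(9−10)(9−5)(9−2) = 8·(−1)·4·7 = −224 ≡ 7, so v_3 = 7^{−1} = 8 (mod 11).
  i = 4 (α = 5): (5−1)(5−10)(5−9)(5−2) = 4·(−5)·(−4)·3 = 240 ≡ 9, so v_4 = 9^{−1} = 5 (mod 11).
  i = 5 (α = 2): (2−1)(2−10)(2−9)(2−5) = 1·(−8)·(−7)·(−3) = −168 ≡ 8, so v_5 = 8^{−1} = 7 (mod 11).
  v = [6, 7, 8, 5, 7].
Step 2: syndromes of r = [4, 8, 9, 2, 5] (all sums mod 11).
  S_0 = Σ v_i r_i = 6·4 + 7·8 + 8·9 + 5·2 + 7·5 = 197 ≡ 10.
  S_1 = Σ v_i α_i r_i = 6·1·4 + 7·10·8 + 8·9·9 + 5·5·2 + 7·2·5 = 1352 ≡ 10.
  α_i^2 mod 11 = [1, 1, 4, 3, 4].
  S_2 = Σ v_i α_i^2 r_i = 6·1·4 + 7·1·8 + 8·4·9 + 5·3·2 + 7·4·5 = 538 ≡ 10.
  S = (10, 10, 10) ≠ 0, so r is not a codeword (an error is present).
Step 3: locate the error. For a single error e at position i, S_ℓ = v_i·e·α_i^ℓ, so α_err = S_1/S_0.
  S_0^{−1} = 10^{−1} = 10 (mod 11), so α_err = 10·10 = 100 ≡ 1 = α_1. Error position i = 1.
  Consistency check: S_2/S_1 = 10·10 = 100 ≡ 1 = α_err ✓ (single-error assumption holds).
Step 4: error magnitude e = S_0/v_1 = S_0·∏_{j≠1}(α_1 − α_j) = 10·2 = 20 ≡ 9 (mod 11).
Step 5: correct position 1: c_1 = r_1 − e = 4 − 9 ≡ 6 (mod 11). Hence c = [6, 8, 9, 2, 5].
  Check: interpolating c through the α_i gives m(x) = 7 + 10·x (degree < 2) with m(α_i) = c_i for every i, so c is indeed a codeword.


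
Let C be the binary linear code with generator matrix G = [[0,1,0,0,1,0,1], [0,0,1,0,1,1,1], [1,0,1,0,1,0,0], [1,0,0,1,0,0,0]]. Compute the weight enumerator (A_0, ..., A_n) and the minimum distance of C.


Weight distribution: A_0 = 1, A_2 = 1, A_3 = 6, A_4 = 5, A_5 = 2, A_6 = 1. Minimum distance d = 2.

Enumerate all 2^4 = 16 messages m ∈ F_2^4.
For each, compute codeword c = mG in F_2^7, then tally its weight.
  m = 0000 → c = 0000000, weight = 0.
  m = 1000 → c = 0100101, weight = 3.
  m = 0100 → c = 0010111, weight = 4.
  m = 1100 → c = 0110010, weight = 3.
  m = 0010 → c = 1010100, weight = 3.
  m = 1010 → c = 1110001, weight = 4.
  m = 0110 → c = 1000011, weight = 3.
  m = 1110 → c = 1100110, weight = 4.
  m = 0001 → c = 1001000, weight = 2.
  m = 1001 → c = 1101101, weight = 5.
  m = 0101 → c = 1011111, weight = 6.
  m = 1101 → c = 1111010, weight = 5.
  m = 0011 → c = 0011100, weight = 3.
  m = 1011 → c = 0111001, weight = 4.
  m = 0111 → c = 0001011, weight = 3.
  m = 1111 → c = 0101110, weight = 4.
Tally weights:
  weight 0: 1 codewords.
  weight 2: 1 codewords.
  weight 3: 6 codewords.
  weight 4: 5 codewords.
  weight 5: 2 codewords.
  weight 6: 1 codewords.
Minimum distance d = smallest w > 0 with A_w > 0 = 2.
Sanity: Σ A_w = 16 = 2^4 = 16 ✓.


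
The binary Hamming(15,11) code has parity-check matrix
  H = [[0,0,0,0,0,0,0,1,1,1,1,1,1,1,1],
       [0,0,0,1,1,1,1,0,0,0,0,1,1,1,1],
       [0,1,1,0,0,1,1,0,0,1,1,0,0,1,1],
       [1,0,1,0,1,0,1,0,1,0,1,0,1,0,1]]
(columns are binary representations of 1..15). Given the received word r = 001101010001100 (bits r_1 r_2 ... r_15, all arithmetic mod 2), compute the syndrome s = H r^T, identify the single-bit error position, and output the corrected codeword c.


s = (1, 0, 0, 0)^T, error position = 8, corrected codeword c = 001101000001100

Compute s = H r^T mod 2 one row at a time:
  s_1 = 1 + 0 + 0 + 0 + 1 + 1 + 0 + 0 = 3 ≡ 1 (mod 2).
  s_2 = 1 + 0 + 1 + 0 + 1 + 1 + 0 + 0 = 4 ≡ 0 (mod 2).
  s_3 = 0 + 1 + 1 + 0 + 0 + 0 + 0 + 0 = 2 ≡ 0 (mod 2).
  s_4 = 0 + 1 + 0 + 0 + 0 + 0 + 1 + 0 = 2 ≡ 0 (mod 2).
s = (1, 0, 0, 0)^T — this equals column 8 of H (binary 1000), so error is at position 8.
Correct: flip bit 8 of r = 001101010001100 to get c = 001101000001100.


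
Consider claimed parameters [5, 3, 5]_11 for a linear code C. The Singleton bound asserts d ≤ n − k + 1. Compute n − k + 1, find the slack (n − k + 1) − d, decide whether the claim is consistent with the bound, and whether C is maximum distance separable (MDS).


Singleton RHS = n − k + 1 = 3, slack = -2, bound violated (no such code; not MDS).

Singleton bound: d ≤ n − k + 1.
Here n = 5, k = 3, so n − k + 1 = 3.
Given d = 5, check d ≤ 3: NO.
Slack = (n − k + 1) − d = -2.
The slack is negative: d = 5 exceeds n − k + 1 = 3 by 2, so the Singleton bound is violated and no linear [5, 3, 5]_11 code can exist. In particular it is not MDS (MDS requires d = n − k + 1 exactly).
Description: the claimed parameters are [5, 3, 5]_11; such a code would be impossible (violates the Singleton bound).


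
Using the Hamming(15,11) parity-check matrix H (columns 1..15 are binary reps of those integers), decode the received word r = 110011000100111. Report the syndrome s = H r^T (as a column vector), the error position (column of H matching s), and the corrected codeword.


s = (0, 1, 1, 0)^T, error position = 6, corrected codeword c = 110010000100111

Compute s = H r^T mod 2 one row at a time:
  s_1 = 0 + 0 + 1 + 0 + 0 + 1 + 1 + 1 = 4 ≡ 0 (mod 2).
  s_2 = 0 + 1 + 1 + 0 + 0 + 1 + 1 + 1 = 5 ≡ 1 (mod 2).
  s_3 = 1 + 0 + 1 + 0 + 1 + 0 + 1 + 1 = 5 ≡ 1 (mod 2).
  s_4 = 1 + 0 + 1 + 0 + 0 + 0 + 1 + 1 = 4 ≡ 0 (mod 2).
s = (0, 1, 1, 0)^T — this equals column 6 of H (binary 0110), so error is at position 6.
Correct: flip bit 6 of r = 110011000100111 to get c = 110010000100111.


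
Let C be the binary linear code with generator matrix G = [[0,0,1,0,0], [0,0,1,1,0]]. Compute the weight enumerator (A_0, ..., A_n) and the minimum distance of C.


Weight distribution: A_0 = 1, A_1 = 2, A_2 = 1. Minimum distance d = 1.

Enumerate all 2^2 = 4 messages m ∈ F_2^2.
For each, compute codeword c = mG in F_2^5, then tally its weight.
  m = 00 → c = 00000, weight = 0.
  m = 10 → c = 00100, weight = 1.
  m = 01 → c = 00110, weight = 2.
  m = 11 → c = 00010, weight = 1.
Tally weights:
  weight 0: 1 codewords.
  weight 1: 2 codewords.
  weight 2: 1 codewords.
Minimum distance d = smallest w > 0 with A_w > 0 = 1.
Sanity: Σ A_w = 4 = 2^2 = 4 ✓.


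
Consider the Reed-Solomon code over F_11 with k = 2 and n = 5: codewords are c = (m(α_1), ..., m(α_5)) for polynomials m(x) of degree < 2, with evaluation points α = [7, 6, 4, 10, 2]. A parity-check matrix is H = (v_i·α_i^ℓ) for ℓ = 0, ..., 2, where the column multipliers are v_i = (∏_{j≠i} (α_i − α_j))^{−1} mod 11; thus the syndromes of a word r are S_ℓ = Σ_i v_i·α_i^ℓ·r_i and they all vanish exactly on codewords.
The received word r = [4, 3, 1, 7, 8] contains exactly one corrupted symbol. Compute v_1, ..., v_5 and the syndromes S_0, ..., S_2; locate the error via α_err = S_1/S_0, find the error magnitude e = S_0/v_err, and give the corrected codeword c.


S = (9, 7, 3), error at position 5, error magnitude e = 9, c = [4, 3, 1, 7, 10].

Step 1: column multipliers v_i = (∏_{j≠i}(α_i − α_j))^{−1} mod 11.
  i = 1 (α = 7): (7−6)(7−4)(7−10)(7−2) = 1·3·(−3)·5 = −45 ≡ 10, so v_1 = 10^{−1} = 10 (mod 11).
  i = 2 (α = 6): (6−7)(6−4)(6−10)(6−2) = (−1)·2·(−4)·4 = 32 ≡ 10, so v_2 = 10^{−1} = 10 (mod 11).
  i = 3 (α = 4): (4−7)(4−6)(4−10)(4−2) = (−3)·(−2)·(−6)·2 = −72 ≡ 5, so v_3 = 5^{−1} = 9 (mod 11).
  i = 4 (α = 10): (10−7)(10−6)(10−4)(10−2) = 3·4·6·8 = 576 ≡ 4, so v_4 = 4^{−1} = 3 (mod 11).
  i = 5 (α = 2): (2−7)(2−6)(2−4)(2−10) = (−5)·(−4)·(−2)·(−8) = 320 ≡ 1, so v_5 = 1^{−1} = 1 (mod 11).
  v = [10, 10, 9, 3, 1].
Step 2: syndromes of r = [4, 3, 1, 7, 8] (all sums mod 11).
  S_0 = Σ v_i r_i = 10·4 + 10·3 + 9·1 + 3·7 + 1·8 = 108 ≡ 9.
  S_1 = Σ v_i α_i r_i = 10·7·4 + 10·6·3 + 9·4·1 + 3·10·7 + 1·2·8 = 722 ≡ 7.
  α_i^2 mod 11 = [5, 3, 5, 1, 4].
  S_2 = Σ v_i α_i^2 r_i = 10·5·4 + 10·3·3 + 9·5·1 + 3·1·7 + 1·4·8 = 388 ≡ 3.
  S = (9, 7, 3) ≠ 0, so r is not a codeword (an error is present).
Step 3: locate the error. For a single error e at position i, S_ℓ = v_i·e·α_i^ℓ, so α_err = S_1/S_0.
  S_0^{−1} = 9^{−1} = 5 (mod 11), so α_err = 7·5 = 35 ≡ 2 = α_5. Error position i = 5.
  Consistency check: S_2/S_1 = 3·8 = 24 ≡ 2 = α_err ✓ (single-error assumption holds).
Step 4: error magnitude e = S_0/v_5 = S_0·∏_{j≠5}(α_5 − α_j) = 9·1 = 9 ≡ 9 (mod 11).
Step 5: correct position 5: c_5 = r_5 − e = 8 − 9 ≡ 10 (mod 11). Hence c = [4, 3, 1, 7, 10].
  Check: interpolating c through the α_i gives m(x) = 8 + 1·x (degree < 2) with m(α_i) = c_i for every i, so c is indeed a codeword.


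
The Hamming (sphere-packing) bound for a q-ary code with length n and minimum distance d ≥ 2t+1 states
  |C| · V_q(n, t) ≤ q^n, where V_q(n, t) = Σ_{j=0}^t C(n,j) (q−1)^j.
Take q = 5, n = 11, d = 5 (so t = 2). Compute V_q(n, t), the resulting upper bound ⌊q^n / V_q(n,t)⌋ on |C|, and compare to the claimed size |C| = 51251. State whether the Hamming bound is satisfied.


V_q(n, t) = 925, q^n = 48828125, Hamming bound = 52787, |C| = 51251 ≤ bound (satisfied).

Step 1: Compute V_q(n, t) = Σ_{j=0}^2 C(n, j) (q−1)^j.
  j = 0: C(11,0)·(4)^0 = 1·1 = 1.
  j = 1: C(11,1)·(4)^1 = 11·4 = 44.
  j = 2: C(11,2)·(4)^2 = 55·16 = 880.
  V_q(n, t) = 1 + 44 + 880 = 925.
Step 2: q^n = 5^11 = 48828125.
Step 3: Hamming bound ⌊q^n / V_q(n,t)⌋ = ⌊48828125/925⌋ = 52787.
Step 4: Compare |C| = 51251 to 52787: satisfied.
The claimed |C| lies below the Hamming bound.


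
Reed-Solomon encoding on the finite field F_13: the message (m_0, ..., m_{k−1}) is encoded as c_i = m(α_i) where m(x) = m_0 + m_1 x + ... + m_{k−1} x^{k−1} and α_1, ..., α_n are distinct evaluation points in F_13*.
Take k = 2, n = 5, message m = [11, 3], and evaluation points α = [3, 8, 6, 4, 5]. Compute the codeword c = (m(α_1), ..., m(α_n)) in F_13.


c = [7, 9, 3, 10, 0]

Message polynomial: m(x) = 11 + 3·x (mod 13).
For each evaluation point α_i, compute m(α_i) mod 13:
  α_1 = 3: Horner steps 3 → 7, so m(3) = 7.
  α_2 = 8: Horner steps 3 → 9, so m(8) = 9.
  α_3 = 6: Horner steps 3 → 3, so m(6) = 3.
  α_4 = 4: Horner steps 3 → 10, so m(4) = 10.
  α_5 = 5: Horner steps 3 → 0, so m(5) = 0.
Codeword c = [7, 9, 3, 10, 0] ∈ F_13^5.


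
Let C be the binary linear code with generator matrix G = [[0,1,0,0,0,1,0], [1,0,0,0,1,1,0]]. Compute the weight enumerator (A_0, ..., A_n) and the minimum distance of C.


Weight distribution: A_0 = 1, A_2 = 1, A_3 = 2. Minimum distance d = 2.

Enumerate all 2^2 = 4 messages m ∈ F_2^2.
For each, compute codeword c = mG in F_2^7, then tally its weight.
  m = 00 → c = 0000000, weight = 0.
  m = 10 → c = 0100010, weight = 2.
  m = 01 → c = 1000110, weight = 3.
  m = 11 → c = 1100100, weight = 3.
Tally weights:
  weight 0: 1 codewords.
  weight 2: 1 codewords.
  weight 3: 2 codewords.
Minimum distance d = smallest w > 0 with A_w > 0 = 2.
Sanity: Σ A_w = 4 = 2^2 = 4 ✓.


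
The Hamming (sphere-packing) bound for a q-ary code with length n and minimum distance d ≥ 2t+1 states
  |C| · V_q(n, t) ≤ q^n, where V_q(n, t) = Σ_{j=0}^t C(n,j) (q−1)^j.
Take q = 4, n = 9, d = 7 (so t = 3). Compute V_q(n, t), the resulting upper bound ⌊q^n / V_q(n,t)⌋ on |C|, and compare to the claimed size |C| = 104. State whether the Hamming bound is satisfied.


V_q(n, t) = 2620, q^n = 262144, Hamming bound = 100, |C| = 104 > bound (violated).

Step 1: Compute V_q(n, t) = Σ_{j=0}^3 C(n, j) (q−1)^j.
  j = 0: C(9,0)·(3)^0 = 1·1 = 1.
  j = 1: C(9,1)·(3)^1 = 9·3 = 27.
  j = 2: C(9,2)·(3)^2 = 36·9 = 324.
  j = 3: C(9,3)·(3)^3 = 84·27 = 2268.
  V_q(n, t) = 1 + 27 + 324 + 2268 = 2620.
Step 2: q^n = 4^9 = 262144.
Step 3: Hamming bound ⌊q^n / V_q(n,t)⌋ = ⌊262144/2620⌋ = 100.
Step 4: Compare |C| = 104 to 100: violated.
The claimed |C| lies above the Hamming bound, so no 4-ary code of length 9 with d ≥ 7 can have 104 codewords.


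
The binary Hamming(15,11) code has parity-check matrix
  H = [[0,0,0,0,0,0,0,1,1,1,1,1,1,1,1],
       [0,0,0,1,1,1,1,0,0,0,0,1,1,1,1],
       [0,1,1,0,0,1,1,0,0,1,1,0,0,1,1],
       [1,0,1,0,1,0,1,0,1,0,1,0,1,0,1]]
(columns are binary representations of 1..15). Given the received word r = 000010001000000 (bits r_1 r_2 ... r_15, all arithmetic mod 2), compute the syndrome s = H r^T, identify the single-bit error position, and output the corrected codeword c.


s = (1, 1, 0, 0)^T, error position = 12, corrected codeword c = 000010001001000

Compute s = H r^T mod 2 one row at a time:
  s_1 = 0 + 1 + 0 + 0 + 0 + 0 + 0 + 0 = 1 ≡ 1 (mod 2).
  s_2 = 0 + 1 + 0 + 0 + 0 + 0 + 0 + 0 = 1 ≡ 1 (mod 2).
  s_3 = 0 + 0 + 0 + 0 + 0 + 0 + 0 + 0 = 0 ≡ 0 (mod 2).
  s_4 = 0 + 0 + 1 + 0 + 1 + 0 + 0 + 0 = 2 ≡ 0 (mod 2).
s = (1, 1, 0, 0)^T — this equals column 12 of H (binary 1100), so error is at position 12.
Correct: flip bit 12 of r = 000010001000000 to get c = 000010001001000.


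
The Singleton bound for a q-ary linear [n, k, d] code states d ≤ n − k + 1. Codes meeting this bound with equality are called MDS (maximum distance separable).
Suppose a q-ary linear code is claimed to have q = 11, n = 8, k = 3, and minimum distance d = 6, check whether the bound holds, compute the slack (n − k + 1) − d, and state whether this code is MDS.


Singleton RHS = n − k + 1 = 6, slack = 0, bound satisfied, MDS.

Singleton bound: d ≤ n − k + 1.
Here n = 8, k = 3, so n − k + 1 = 6.
Given d = 6, check d ≤ 6: YES.
Slack = (n − k + 1) − d = 0.
The code is MDS (slack = 0).
Description: the claimed parameters are [8, 3, 6]_11; such a code would be MDS (meets Singleton bound).


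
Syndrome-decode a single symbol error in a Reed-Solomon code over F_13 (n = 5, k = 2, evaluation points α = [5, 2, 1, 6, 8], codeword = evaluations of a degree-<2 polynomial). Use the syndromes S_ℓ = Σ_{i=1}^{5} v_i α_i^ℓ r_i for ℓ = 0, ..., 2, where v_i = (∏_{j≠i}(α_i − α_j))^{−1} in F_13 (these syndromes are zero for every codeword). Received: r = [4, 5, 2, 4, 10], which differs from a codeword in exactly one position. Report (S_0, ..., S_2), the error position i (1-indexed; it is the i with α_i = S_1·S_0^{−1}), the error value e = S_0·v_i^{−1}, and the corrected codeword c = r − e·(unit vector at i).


S = (12, 8, 1), error at position 1, error magnitude e = 3, c = [1, 5, 2, 4, 10].

Step 1: column multipliers v_i = (∏_{j≠i}(α_i − α_j))^{−1} mod 13.
  i = 1 (α = 5): (5−2)(5−1)(5−6)(5−8) = 3·4·(−1)·(−3) = 36 ≡ 10, so v_1 = 10^{−1} = 4 (mod 13).
  i = 2 (α = 2): (2−5)(2−1)(2−6)(2−8) = (−3)·1·(−4)·(−6) = −72 ≡ 6, so v_2 = 6^{−1} = 11 (mod 13).
  i = 3 (α = 1): (1−5)(1−2)(1−6)(1−8) = (−4)·(−1)·(−5)·(−7) = 140 ≡ 10, so v_3 = 10^{−1} = 4 (mod 13).
  i = 4 (α = 6): (6−5)(6−2)(6−1)(6−8) = 1·4·5·(−2) = −40 ≡ 12, so v_4 = 12^{−1} = 12 (mod 13).
  i = 5 (α = 8): (8−5)(8−2)(8−1)(8−6) = 3·6·7·2 = 252 ≡ 5, so v_5 = 5^{−1} = 8 (mod 13).
  v = [4, 11, 4, 12, 8].
Step 2: syndromes of r = [4, 5, 2, 4, 10] (all sums mod 13).
  S_0 = Σ v_i r_i = 4·4 + 11·5 + 4·2 + 12·4 + 8·10 = 207 ≡ 12.
  S_1 = Σ v_i α_i r_i = 4·5·4 + 11·2·5 + 4·1·2 + 12·6·4 + 8·8·10 = 1126 ≡ 8.
  α_i^2 mod 13 = [12, 4, 1, 10, 12].
  S_2 = Σ v_i α_i^2 r_i = 4·12·4 + 11·4·5 + 4·1·2 + 12·10·4 + 8·12·10 = 1860 ≡ 1.
  S = (12, 8, 1) ≠ 0, so r is not a codeword (an error is present).
Step 3: locate the error. For a single error e at position i, S_ℓ = v_i·e·α_i^ℓ, so α_err = S_1/S_0.
  S_0^{−1} = 12^{−1} = 12 (mod 13), so α_err = 8·12 = 96 ≡ 5 = α_1. Error position i = 1.
  Consistency check: S_2/S_1 = 1·5 = 5 ≡ 5 = α_err ✓ (single-error assumption holds).
Step 4: error magnitude e = S_0/v_1 = S_0·∏_{j≠1}(α_1 − α_j) = 12·10 = 120 ≡ 3 (mod 13).
Step 5: correct position 1: c_1 = r_1 − e = 4 − 3 ≡ 1 (mod 13). Hence c = [1, 5, 2, 4, 10].
  Check: interpolating c through the α_i gives m(x) = 12 + 3·x (degree < 2) with m(α_i) = c_i for every i, so c is indeed a codeword.


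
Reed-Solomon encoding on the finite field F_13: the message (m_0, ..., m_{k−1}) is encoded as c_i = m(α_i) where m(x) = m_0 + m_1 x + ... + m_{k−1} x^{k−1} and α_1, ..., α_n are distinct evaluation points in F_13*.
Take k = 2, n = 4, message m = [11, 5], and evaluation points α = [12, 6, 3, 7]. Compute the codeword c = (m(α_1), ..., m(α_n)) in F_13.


c = [6, 2, 0, 7]

Message polynomial: m(x) = 11 + 5·x (mod 13).
For each evaluation point α_i, compute m(α_i) mod 13:
  α_1 = 12: Horner steps 5 → 6, so m(12) = 6.
  α_2 = 6: Horner steps 5 → 2, so m(6) = 2.
  α_3 = 3: Horner steps 5 → 0, so m(3) = 0.
  α_4 = 7: Horner steps 5 → 7, so m(7) = 7.
Codeword c = [6, 2, 0, 7] ∈ F_13^4.


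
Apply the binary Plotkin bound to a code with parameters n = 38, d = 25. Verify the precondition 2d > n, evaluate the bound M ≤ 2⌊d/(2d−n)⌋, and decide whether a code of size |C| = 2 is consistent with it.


Plotkin bound M ≤ 4; given |C| = 2 ≤ bound (satisfied).

Check applicability: 2d = 50, n = 38.
2d − n = 12 > 0, so Plotkin applies.
Compute d/(2d−n) = 25/12 ≈ 2.0833.
⌊d/(2d−n)⌋ = 2.
Plotkin bound: M ≤ 2·2 = 4.
Given |C| = 2, check: satisfied.
This |C| is below the Plotkin bound.


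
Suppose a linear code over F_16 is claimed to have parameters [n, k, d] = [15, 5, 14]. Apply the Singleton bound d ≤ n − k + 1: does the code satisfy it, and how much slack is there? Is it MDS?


Singleton RHS = n − k + 1 = 11, slack = -3, bound violated (no such code; not MDS).

Singleton bound: d ≤ n − k + 1.
Here n = 15, k = 5, so n − k + 1 = 11.
Given d = 14, check d ≤ 11: NO.
Slack = (n − k + 1) − d = -3.
The slack is negative: d = 14 exceeds n − k + 1 = 11 by 3, so the Singleton bound is violated and no linear [15, 5, 14]_16 code can exist. In particular it is not MDS (MDS requires d = n − k + 1 exactly).
Description: the claimed parameters are [15, 5, 14]_16; such a code would be impossible (violates the Singleton bound).


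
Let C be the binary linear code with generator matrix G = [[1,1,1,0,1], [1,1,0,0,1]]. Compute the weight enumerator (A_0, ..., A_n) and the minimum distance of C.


Weight distribution: A_0 = 1, A_1 = 1, A_3 = 1, A_4 = 1. Minimum distance d = 1.

Enumerate all 2^2 = 4 messages m ∈ F_2^2.
For each, compute codeword c = mG in F_2^5, then tally its weight.
  m = 00 → c = 00000, weight = 0.
  m = 10 → c = 11101, weight = 4.
  m = 01 → c = 11001, weight = 3.
  m = 11 → c = 00100, weight = 1.
Tally weights:
  weight 0: 1 codewords.
  weight 1: 1 codewords.
  weight 3: 1 codewords.
  weight 4: 1 codewords.
Minimum distance d = smallest w > 0 with A_w > 0 = 1.
Sanity: Σ A_w = 4 = 2^2 = 4 ✓.


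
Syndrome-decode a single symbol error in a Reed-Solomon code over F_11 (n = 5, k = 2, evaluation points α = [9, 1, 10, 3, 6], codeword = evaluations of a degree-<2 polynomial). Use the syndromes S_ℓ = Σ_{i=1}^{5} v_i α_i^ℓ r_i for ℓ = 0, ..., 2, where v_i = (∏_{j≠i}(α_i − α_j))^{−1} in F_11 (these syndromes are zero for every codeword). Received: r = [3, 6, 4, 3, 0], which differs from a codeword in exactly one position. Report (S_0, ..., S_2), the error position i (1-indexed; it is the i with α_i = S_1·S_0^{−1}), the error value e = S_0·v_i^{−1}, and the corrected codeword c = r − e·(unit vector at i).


S = (6, 7, 10), error at position 4, error magnitude e = 6, c = [3, 6, 4, 8, 0].

Step 1: column multipliers v_i = (∏_{j≠i}(α_i − α_j))^{−1} mod 11.
  i = 1 (α = 9): (9−1)(9−10)(9−3)(9−6) = 8·(−1)·6·3 = −144 ≡ 10, so v_1 = 10^{−1} = 10 (mod 11).
  i = 2 (α = 1): (1−9)(1−10)(1−3)(1−6) = (−8)·(−9)·(−2)·(−5) = 720 ≡ 5, so v_2 = 5^{−1} = 9 (mod 11).
  i = 3 (α = 10): (10−9)(10−1)(10−3)(10−6) = 1·9·7·4 = 252 ≡ 10, so v_3 = 10^{−1} = 10 (mod 11).
  i = 4 (α = 3): (3−9)(3−1)(3−10)(3−6) = (−6)·2·(−7)·(−3) = −252 ≡ 1, so v_4 = 1^{−1} = 1 (mod 11).
  i = 5 (α = 6): (6−9)(6−1)(6−10)(6−3) = (−3)·5·(−4)·3 = 180 ≡ 4, so v_5 = 4^{−1} = 3 (mod 11).
  v = [10, 9, 10, 1, 3].
Step 2: syndromes of r = [3, 6, 4, 3, 0] (all sums mod 11).
  S_0 = Σ v_i r_i = 10·3 + 9·6 + 10·4 + 1·3 + 3·0 = 127 ≡ 6.
  S_1 = Σ v_i α_i r_i = 10·9·3 + 9·1·6 + 10·10·4 + 1·3·3 + 3·6·0 = 733 ≡ 7.
  α_i^2 mod 11 = [4, 1, 1, 9, 3].
  S_2 = Σ v_i α_i^2 r_i = 10·4·3 + 9·1·6 + 10·1·4 + 1·9·3 + 3·3·0 = 241 ≡ 10.
  S = (6, 7, 10) ≠ 0, so r is not a codeword (an error is present).
Step 3: locate the error. For a single error e at position i, S_ℓ = v_i·e·α_i^ℓ, so α_err = S_1/S_0.
  S_0^{−1} = 6^{−1} = 2 (mod 11), so α_err = 7·2 = 14 ≡ 3 = α_4. Error position i = 4.
  Consistency check: S_2/S_1 = 10·8 = 80 ≡ 3 = α_err ✓ (single-error assumption holds).
Step 4: error magnitude e = S_0/v_4 = S_0·∏_{j≠4}(α_4 − α_j) = 6·1 = 6 ≡ 6 (mod 11).
Step 5: correct position 4: c_4 = r_4 − e = 3 − 6 ≡ 8 (mod 11). Hence c = [3, 6, 4, 8, 0].
  Check: interpolating c through the α_i gives m(x) = 5 + 1·x (degree < 2) with m(α_i) = c_i for every i, so c is indeed a codeword.


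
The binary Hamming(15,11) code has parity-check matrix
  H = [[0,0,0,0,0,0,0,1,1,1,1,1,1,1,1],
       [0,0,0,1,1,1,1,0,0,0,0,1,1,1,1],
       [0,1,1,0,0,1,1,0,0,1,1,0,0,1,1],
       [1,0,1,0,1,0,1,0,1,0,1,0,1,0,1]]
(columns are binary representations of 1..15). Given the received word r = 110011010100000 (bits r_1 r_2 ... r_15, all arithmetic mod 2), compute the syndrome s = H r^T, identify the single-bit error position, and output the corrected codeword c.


s = (0, 0, 1, 0)^T, error position = 2, corrected codeword c = 100011010100000

Compute s = H r^T mod 2 one row at a time:
  s_1 = 1 + 0 + 1 + 0 + 0 + 0 + 0 + 0 = 2 ≡ 0 (mod 2).
  s_2 = 0 + 1 + 1 + 0 + 0 + 0 + 0 + 0 = 2 ≡ 0 (mod 2).
  s_3 = 1 + 0 + 1 + 0 + 1 + 0 + 0 + 0 = 3 ≡ 1 (mod 2).
  s_4 = 1 + 0 + 1 + 0 + 0 + 0 + 0 + 0 = 2 ≡ 0 (mod 2).
s = (0, 0, 1, 0)^T — this equals column 2 of H (binary 0010), so error is at position 2.
Correct: flip bit 2 of r = 110011010100000 to get c = 100011010100000.


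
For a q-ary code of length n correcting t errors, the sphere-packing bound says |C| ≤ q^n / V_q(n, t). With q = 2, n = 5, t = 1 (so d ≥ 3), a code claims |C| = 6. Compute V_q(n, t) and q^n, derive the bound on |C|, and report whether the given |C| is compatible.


V_q(n, t) = 6, q^n = 32, Hamming bound = 5, |C| = 6 > bound (violated).

Step 1: Compute V_q(n, t) = Σ_{j=0}^1 C(n, j) (q−1)^j.
  j = 0: C(5,0)·(1)^0 = 1·1 = 1.
  j = 1: C(5,1)·(1)^1 = 5·1 = 5.
  V_q(n, t) = 1 + 5 = 6.
Step 2: q^n = 2^5 = 32.
Step 3: Hamming bound ⌊q^n / V_q(n,t)⌋ = ⌊32/6⌋ = 5.
Step 4: Compare |C| = 6 to 5: violated.
The claimed |C| lies above the Hamming bound, so no 2-ary code of length 5 with d ≥ 3 can have 6 codewords.
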